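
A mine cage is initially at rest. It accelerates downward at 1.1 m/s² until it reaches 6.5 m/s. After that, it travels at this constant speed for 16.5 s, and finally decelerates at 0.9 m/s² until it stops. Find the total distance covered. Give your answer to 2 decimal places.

149.93 m

Phase 1 (accelerating): v₀ = 0 m/s, a = 1.1 m/s².
v = v₀ + at → t = (6.5 − 0) / 1.1 = 5.91 s
v² = v₀² + 2aΔx → Δx = (6.5² − 0²)/(2·1.1) = 19.2 m

Phase 2 (constant speed): v₀ = 6.50 m/s, a = 0 m/s².
v = v₀ + at = 6.50 + (0)(16.5) = 6.50 m/s
Δx = v₀t + ½at² = 6.50·16.5 + 0.5·0·16.5² = 107 m

Phase 3 (decelerating): v₀ = 6.50 m/s, a = -0.9 m/s².
v = v₀ + at → t = (0 − 6.50) / -0.9 = 7.22 s
v² = v₀² + 2aΔx → Δx = (0² − 6.50²)/(2·-0.9) = 23.5 m
Total distance = 19.2 + 107 + 23.5 = 150 m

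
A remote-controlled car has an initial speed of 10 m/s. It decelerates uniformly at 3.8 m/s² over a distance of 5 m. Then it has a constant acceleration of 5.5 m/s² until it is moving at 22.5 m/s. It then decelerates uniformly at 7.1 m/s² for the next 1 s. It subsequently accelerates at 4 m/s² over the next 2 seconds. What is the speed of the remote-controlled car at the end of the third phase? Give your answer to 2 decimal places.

Phase 1 (decelerating): v₀ = 10.0 m/s, a = -3.8 m/s².
v² = v₀² + 2aΔx = 10.0² + 2·-3.8·5 = 62.0 → v = 7.87 m/s
t = (v − v₀)/a = (7.87 − 10.0)/-3.8 = 0.559 s

Phase 2 (accelerating): v₀ = 7.87 m/s, a = 5.5 m/s².
v = v₀ + at → t = (22.5 − 7.87) / 5.5 = 2.66 s
v² = v₀² + 2aΔx → Δx = (22.5² − 7.87²)/(2·5.5) = 40.4 m

Phase 3 (decelerating): v₀ = 22.5 m/s, a = -7.1 m/s².
v = v₀ + at = 22.5 + (-7.1)(1) = 15.4 m/s
Δx = v₀t + ½at² = 22.5·1 + 0.5·-7.1·1² = 18.9 m
Speed at end of phase 3 = 15.4 m/s

15.40 m/s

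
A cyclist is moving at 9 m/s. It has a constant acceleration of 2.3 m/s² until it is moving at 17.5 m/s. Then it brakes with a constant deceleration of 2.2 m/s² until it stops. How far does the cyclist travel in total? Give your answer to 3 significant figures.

119 m

Phase 1 (accelerating): v₀ = 9.00 m/s, a = 2.3 m/s².
v = v₀ + at → t = (17.5 − 9.00) / 2.3 = 3.70 s
v² = v₀² + 2aΔx → Δx = (17.5² − 9.00²)/(2·2.3) = 49.0 m

Phase 2 (decelerating): v₀ = 17.5 m/s, a = -2.2 m/s².
v = v₀ + at → t = (0 − 17.5) / -2.2 = 7.95 s
v² = v₀² + 2aΔx → Δx = (0² − 17.5²)/(2·-2.2) = 69.6 m
Total distance = 49.0 + 69.6 = 119 m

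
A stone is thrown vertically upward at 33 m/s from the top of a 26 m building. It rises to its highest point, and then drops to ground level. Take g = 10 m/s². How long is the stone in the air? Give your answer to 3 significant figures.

Phase 1 (rising): v₀ = 33.0 m/s, a = -10 m/s².
v = v₀ + at → t = (0 − 33.0) / -10 = 3.30 s
v² = v₀² + 2aΔx → Δx = (0² − 33.0²)/(2·-10) = 54.5 m

Phase 2 (falling): v₀ = 0 m/s, a = -10 m/s².
Falls 80.5 m from rest: t = √(2·80.5/10) = 4.01 s; v = g·t = 40.1 m/s.
Total time = 3.30 + 4.01 = 7.31 s

7.31 s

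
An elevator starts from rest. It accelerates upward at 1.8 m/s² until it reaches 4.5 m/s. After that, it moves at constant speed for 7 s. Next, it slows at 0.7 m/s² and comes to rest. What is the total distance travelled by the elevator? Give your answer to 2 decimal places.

51.59 m

Phase 1 (accelerating): v₀ = 0 m/s, a = 1.8 m/s².
v = v₀ + at → t = (4.5 − 0) / 1.8 = 2.50 s
v² = v₀² + 2aΔx → Δx = (4.5² − 0²)/(2·1.8) = 5.62 m

Phase 2 (constant speed): v₀ = 4.50 m/s, a = 0 m/s².
v = v₀ + at = 4.50 + (0)(7) = 4.50 m/s
Δx = v₀t + ½at² = 4.50·7 + 0.5·0·7² = 31.5 m

Phase 3 (decelerating): v₀ = 4.50 m/s, a = -0.7 m/s².
v = v₀ + at → t = (0 − 4.50) / -0.7 = 6.43 s
v² = v₀² + 2aΔx → Δx = (0² − 4.50²)/(2·-0.7) = 14.5 m
Total distance = 5.62 + 31.5 + 14.5 = 51.6 m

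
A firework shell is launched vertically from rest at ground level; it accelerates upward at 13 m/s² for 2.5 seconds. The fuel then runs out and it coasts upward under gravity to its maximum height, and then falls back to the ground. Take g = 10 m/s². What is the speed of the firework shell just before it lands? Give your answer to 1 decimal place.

43.2 m/s

Phase 1 (powered ascent): v₀ = 0 m/s, a = 13 m/s².
v = v₀ + at = 0 + (13)(2.5) = 32.5 m/s
Δx = v₀t + ½at² = 0·2.5 + 0.5·13·2.5² = 40.6 m

Phase 2 (coasting upward): v₀ = 32.5 m/s, a = -10 m/s².
v = v₀ + at → t = (0 − 32.5) / -10 = 3.25 s
v² = v₀² + 2aΔx → Δx = (0² − 32.5²)/(2·-10) = 52.8 m

Phase 3 (free fall): v₀ = 0 m/s, a = -10 m/s².
Falls 93.4 m from rest: t = √(2·93.4/10) = 4.32 s; v = g·t = 43.2 m/s.
Impact speed = 43.2 m/s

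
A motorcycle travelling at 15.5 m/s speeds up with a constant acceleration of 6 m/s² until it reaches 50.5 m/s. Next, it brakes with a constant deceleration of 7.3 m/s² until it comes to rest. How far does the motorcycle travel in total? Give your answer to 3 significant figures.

Phase 1 (accelerating): v₀ = 15.5 m/s, a = 6 m/s².
v = v₀ + at → t = (50.5 − 15.5) / 6 = 5.83 s
v² = v₀² + 2aΔx → Δx = (50.5² − 15.5²)/(2·6) = 192 m

Phase 2 (decelerating): v₀ = 50.5 m/s, a = -7.3 m/s².
v = v₀ + at → t = (0 − 50.5) / -7.3 = 6.92 s
v² = v₀² + 2aΔx → Δx = (0² − 50.5²)/(2·-7.3) = 175 m
Total distance = 192 + 175 = 367 m

367 m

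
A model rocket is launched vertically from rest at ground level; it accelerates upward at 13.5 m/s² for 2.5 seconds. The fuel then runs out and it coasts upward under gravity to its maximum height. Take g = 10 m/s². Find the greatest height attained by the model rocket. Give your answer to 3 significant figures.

Phase 1 (powered ascent): v₀ = 0 m/s, a = 13.5 m/s².
v = v₀ + at = 0 + (13.5)(2.5) = 33.8 m/s
Δx = v₀t + ½at² = 0·2.5 + 0.5·13.5·2.5² = 42.2 m

Phase 2 (coasting upward): v₀ = 33.8 m/s, a = -10 m/s².
v = v₀ + at → t = (0 − 33.8) / -10 = 3.38 s
v² = v₀² + 2aΔx → Δx = (0² − 33.8²)/(2·-10) = 57.0 m
Maximum height = 42.2 + 57.0 = 99.1 m

99.1 m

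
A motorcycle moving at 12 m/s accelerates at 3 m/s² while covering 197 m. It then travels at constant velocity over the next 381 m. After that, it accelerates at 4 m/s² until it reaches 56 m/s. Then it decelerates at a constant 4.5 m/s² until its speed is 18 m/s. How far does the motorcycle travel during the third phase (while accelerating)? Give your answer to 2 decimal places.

Phase 1 (accelerating): v₀ = 12.0 m/s, a = 3 m/s².
v² = v₀² + 2aΔx = 12.0² + 2·3·197 = 1330 → v = 36.4 m/s
t = (v − v₀)/a = (36.4 − 12.0)/3 = 8.14 s

Phase 2 (constant speed): v₀ = 36.4 m/s, a = 0 m/s².
Constant speed: t = d/v = 381/36.4 = 10.5 s

Phase 3 (accelerating): v₀ = 36.4 m/s, a = 4 m/s².
v = v₀ + at → t = (56 − 36.4) / 4 = 4.90 s
v² = v₀² + 2aΔx → Δx = (56² − 36.4²)/(2·4) = 226 m
Distance in phase 3 = 226 m

226.25 m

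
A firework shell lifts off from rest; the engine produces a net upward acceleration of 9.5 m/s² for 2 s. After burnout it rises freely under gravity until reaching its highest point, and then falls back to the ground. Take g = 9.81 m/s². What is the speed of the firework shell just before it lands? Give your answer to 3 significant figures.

Phase 1 (powered ascent): v₀ = 0 m/s, a = 9.5 m/s².
v = v₀ + at = 0 + (9.5)(2) = 19.0 m/s
Δx = v₀t + ½at² = 0·2 + 0.5·9.5·2² = 19.0 m

Phase 2 (coasting upward): v₀ = 19.0 m/s, a = -9.81 m/s².
v = v₀ + at → t = (0 − 19.0) / -9.81 = 1.94 s
v² = v₀² + 2aΔx → Δx = (0² − 19.0²)/(2·-9.81) = 18.4 m

Phase 3 (free fall): v₀ = 0 m/s, a = -9.81 m/s².
Falls 37.4 m from rest: t = √(2·37.4/9.81) = 2.76 s; v = g·t = 27.1 m/s.
Impact speed = 27.1 m/s

27.1 m/s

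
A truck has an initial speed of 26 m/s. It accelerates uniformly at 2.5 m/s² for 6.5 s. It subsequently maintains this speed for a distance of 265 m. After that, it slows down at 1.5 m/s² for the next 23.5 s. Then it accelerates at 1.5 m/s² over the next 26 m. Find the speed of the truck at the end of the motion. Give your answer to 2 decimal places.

Phase 1 (accelerating): v₀ = 26.0 m/s, a = 2.5 m/s².
v = v₀ + at = 26.0 + (2.5)(6.5) = 42.2 m/s
Δx = v₀t + ½at² = 26.0·6.5 + 0.5·2.5·6.5² = 222 m

Phase 2 (constant speed): v₀ = 42.2 m/s, a = 0 m/s².
Constant speed: t = d/v = 265/42.2 = 6.27 s

Phase 3 (decelerating): v₀ = 42.2 m/s, a = -1.5 m/s².
v = v₀ + at = 42.2 + (-1.5)(23.5) = 7.00 m/s
Δx = v₀t + ½at² = 42.2·23.5 + 0.5·-1.5·23.5² = 579 m

Phase 4 (accelerating): v₀ = 7.00 m/s, a = 1.5 m/s².
v² = v₀² + 2aΔx = 7.00² + 2·1.5·26 = 127 → v = 11.3 m/s
t = (v − v₀)/a = (11.3 − 7.00)/1.5 = 2.85 s
Final speed = 11.3 m/s

11.27 m/s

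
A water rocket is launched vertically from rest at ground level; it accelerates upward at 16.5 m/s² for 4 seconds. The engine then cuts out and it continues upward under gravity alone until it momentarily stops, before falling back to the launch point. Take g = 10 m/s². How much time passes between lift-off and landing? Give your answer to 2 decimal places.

Phase 1 (powered ascent): v₀ = 0 m/s, a = 16.5 m/s².
v = v₀ + at = 0 + (16.5)(4) = 66.0 m/s
Δx = v₀t + ½at² = 0·4 + 0.5·16.5·4² = 132 m

Phase 2 (coasting upward): v₀ = 66.0 m/s, a = -10 m/s².
v = v₀ + at → t = (0 − 66.0) / -10 = 6.60 s
v² = v₀² + 2aΔx → Δx = (0² − 66.0²)/(2·-10) = 218 m

Phase 3 (free fall): v₀ = 0 m/s, a = -10 m/s².
Falls 350 m from rest: t = √(2·350/10) = 8.36 s; v = g·t = 83.6 m/s.
Total time = 4.00 + 6.60 + 8.36 = 19.0 s

18.96 s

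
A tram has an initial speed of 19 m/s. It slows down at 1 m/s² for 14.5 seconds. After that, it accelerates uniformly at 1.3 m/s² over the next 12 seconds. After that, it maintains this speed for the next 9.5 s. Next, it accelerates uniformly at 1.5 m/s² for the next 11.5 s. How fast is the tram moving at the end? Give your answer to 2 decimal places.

37.35 m/s

Phase 1 (decelerating): v₀ = 19.0 m/s, a = -1 m/s².
v = v₀ + at = 19.0 + (-1)(14.5) = 4.50 m/s
Δx = v₀t + ½at² = 19.0·14.5 + 0.5·-1·14.5² = 170 m

Phase 2 (accelerating): v₀ = 4.50 m/s, a = 1.3 m/s².
v = v₀ + at = 4.50 + (1.3)(12) = 20.1 m/s
Δx = v₀t + ½at² = 4.50·12 + 0.5·1.3·12² = 148 m

Phase 3 (constant speed): v₀ = 20.1 m/s, a = 0 m/s².
v = v₀ + at = 20.1 + (0)(9.5) = 20.1 m/s
Δx = v₀t + ½at² = 20.1·9.5 + 0.5·0·9.5² = 191 m

Phase 4 (accelerating): v₀ = 20.1 m/s, a = 1.5 m/s².
v = v₀ + at = 20.1 + (1.5)(11.5) = 37.4 m/s
Δx = v₀t + ½at² = 20.1·11.5 + 0.5·1.5·11.5² = 330 m
Final speed = 37.4 m/s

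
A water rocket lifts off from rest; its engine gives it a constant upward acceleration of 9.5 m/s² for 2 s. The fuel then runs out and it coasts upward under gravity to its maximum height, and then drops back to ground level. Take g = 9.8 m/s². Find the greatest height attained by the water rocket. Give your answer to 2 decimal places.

37.42 m

Phase 1 (powered ascent): v₀ = 0 m/s, a = 9.5 m/s².
v = v₀ + at = 0 + (9.5)(2) = 19.0 m/s
Δx = v₀t + ½at² = 0·2 + 0.5·9.5·2² = 19.0 m

Phase 2 (coasting upward): v₀ = 19.0 m/s, a = -9.8 m/s².
v = v₀ + at → t = (0 − 19.0) / -9.8 = 1.94 s
v² = v₀² + 2aΔx → Δx = (0² − 19.0²)/(2·-9.8) = 18.4 m
Maximum height = 19.0 + 18.4 = 37.4 m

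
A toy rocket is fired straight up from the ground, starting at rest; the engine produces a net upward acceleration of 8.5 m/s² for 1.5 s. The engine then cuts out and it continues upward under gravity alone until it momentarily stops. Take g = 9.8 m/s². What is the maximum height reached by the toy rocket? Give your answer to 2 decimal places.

17.86 m

Phase 1 (powered ascent): v₀ = 0 m/s, a = 8.5 m/s².
v = v₀ + at = 0 + (8.5)(1.5) = 12.8 m/s
Δx = v₀t + ½at² = 0·1.5 + 0.5·8.5·1.5² = 9.56 m

Phase 2 (coasting upward): v₀ = 12.8 m/s, a = -9.8 m/s².
v = v₀ + at → t = (0 − 12.8) / -9.8 = 1.30 s
v² = v₀² + 2aΔx → Δx = (0² − 12.8²)/(2·-9.8) = 8.29 m
Maximum height = 9.56 + 8.29 = 17.9 m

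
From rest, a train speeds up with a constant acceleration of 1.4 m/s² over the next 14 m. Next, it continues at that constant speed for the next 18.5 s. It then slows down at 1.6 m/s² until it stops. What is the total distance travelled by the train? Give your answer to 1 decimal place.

Phase 1 (accelerating): v₀ = 0 m/s, a = 1.4 m/s².
v² = v₀² + 2aΔx = 0² + 2·1.4·14 = 39.2 → v = 6.26 m/s
t = (v − v₀)/a = (6.26 − 0)/1.4 = 4.47 s

Phase 2 (constant speed): v₀ = 6.26 m/s, a = 0 m/s².
v = v₀ + at = 6.26 + (0)(18.5) = 6.26 m/s
Δx = v₀t + ½at² = 6.26·18.5 + 0.5·0·18.5² = 116 m

Phase 3 (decelerating): v₀ = 6.26 m/s, a = -1.6 m/s².
v = v₀ + at → t = (0 − 6.26) / -1.6 = 3.91 s
v² = v₀² + 2aΔx → Δx = (0² − 6.26²)/(2·-1.6) = 12.2 m
Total distance = 14.0 + 116 + 12.2 = 142 m

142.1 m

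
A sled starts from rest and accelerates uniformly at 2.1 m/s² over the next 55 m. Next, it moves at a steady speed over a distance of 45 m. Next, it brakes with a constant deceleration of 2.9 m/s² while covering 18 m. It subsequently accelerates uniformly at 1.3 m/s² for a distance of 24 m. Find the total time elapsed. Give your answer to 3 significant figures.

Phase 1 (accelerating): v₀ = 0 m/s, a = 2.1 m/s².
v² = v₀² + 2aΔx = 0² + 2·2.1·55 = 231 → v = 15.2 m/s
t = (v − v₀)/a = (15.2 − 0)/2.1 = 7.24 s

Phase 2 (constant speed): v₀ = 15.2 m/s, a = 0 m/s².
Constant speed: t = d/v = 45/15.2 = 2.96 s

Phase 3 (decelerating): v₀ = 15.2 m/s, a = -2.9 m/s².
v² = v₀² + 2aΔx = 15.2² + 2·-2.9·18 = 127 → v = 11.3 m/s
t = (v − v₀)/a = (11.3 − 15.2)/-2.9 = 1.36 s

Phase 4 (accelerating): v₀ = 11.3 m/s, a = 1.3 m/s².
v² = v₀² + 2aΔx = 11.3² + 2·1.3·24 = 189 → v = 13.7 m/s
t = (v − v₀)/a = (13.7 − 11.3)/1.3 = 1.92 s
Total time = 7.24 + 2.96 + 1.36 + 1.92 = 13.5 s

13.5 s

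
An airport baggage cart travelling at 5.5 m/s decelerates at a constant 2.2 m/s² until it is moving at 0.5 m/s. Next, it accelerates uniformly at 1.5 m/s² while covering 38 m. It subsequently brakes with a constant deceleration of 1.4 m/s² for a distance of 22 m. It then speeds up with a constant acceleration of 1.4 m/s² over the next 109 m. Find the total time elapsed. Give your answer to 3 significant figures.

Phase 1 (decelerating): v₀ = 5.50 m/s, a = -2.2 m/s².
v = v₀ + at → t = (0.5 − 5.50) / -2.2 = 2.27 s
v² = v₀² + 2aΔx → Δx = (0.5² − 5.50²)/(2·-2.2) = 6.82 m

Phase 2 (accelerating): v₀ = 0.500 m/s, a = 1.5 m/s².
v² = v₀² + 2aΔx = 0.500² + 2·1.5·38 = 114 → v = 10.7 m/s
t = (v − v₀)/a = (10.7 − 0.500)/1.5 = 6.79 s

Phase 3 (decelerating): v₀ = 10.7 m/s, a = -1.4 m/s².
v² = v₀² + 2aΔx = 10.7² + 2·-1.4·22 = 52.6 → v = 7.26 m/s
t = (v − v₀)/a = (7.26 − 10.7)/-1.4 = 2.45 s

Phase 4 (accelerating): v₀ = 7.26 m/s, a = 1.4 m/s².
v² = v₀² + 2aΔx = 7.26² + 2·1.4·109 = 358 → v = 18.9 m/s
t = (v − v₀)/a = (18.9 − 7.26)/1.4 = 8.33 s
Total time = 2.27 + 6.79 + 2.45 + 8.33 = 19.8 s

19.8 s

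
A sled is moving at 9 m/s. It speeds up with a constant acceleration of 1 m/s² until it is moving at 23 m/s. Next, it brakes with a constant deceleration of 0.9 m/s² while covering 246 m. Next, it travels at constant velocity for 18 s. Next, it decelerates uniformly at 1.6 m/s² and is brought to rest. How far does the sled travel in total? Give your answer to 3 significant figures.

Phase 1 (accelerating): v₀ = 9.00 m/s, a = 1 m/s².
v = v₀ + at → t = (23 − 9.00) / 1 = 14.0 s
v² = v₀² + 2aΔx → Δx = (23² − 9.00²)/(2·1) = 224 m

Phase 2 (decelerating): v₀ = 23.0 m/s, a = -0.9 m/s².
v² = v₀² + 2aΔx = 23.0² + 2·-0.9·246 = 86.2 → v = 9.28 m/s
t = (v − v₀)/a = (9.28 − 23.0)/-0.9 = 15.2 s

Phase 3 (constant speed): v₀ = 9.28 m/s, a = 0 m/s².
v = v₀ + at = 9.28 + (0)(18) = 9.28 m/s
Δx = v₀t + ½at² = 9.28·18 + 0.5·0·18² = 167 m

Phase 4 (decelerating): v₀ = 9.28 m/s, a = -1.6 m/s².
v = v₀ + at → t = (0 − 9.28) / -1.6 = 5.80 s
v² = v₀² + 2aΔx → Δx = (0² − 9.28²)/(2·-1.6) = 26.9 m
Total distance = 224 + 246 + 167 + 26.9 = 664 m

664 m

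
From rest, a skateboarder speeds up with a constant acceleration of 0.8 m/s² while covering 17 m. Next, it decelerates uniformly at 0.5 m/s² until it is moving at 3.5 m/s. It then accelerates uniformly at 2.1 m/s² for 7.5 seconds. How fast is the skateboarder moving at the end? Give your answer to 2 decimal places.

19.25 m/s

Phase 1 (accelerating): v₀ = 0 m/s, a = 0.8 m/s².
v² = v₀² + 2aΔx = 0² + 2·0.8·17 = 27.2 → v = 5.22 m/s
t = (v − v₀)/a = (5.22 − 0)/0.8 = 6.52 s

Phase 2 (decelerating): v₀ = 5.22 m/s, a = -0.5 m/s².
v = v₀ + at → t = (3.5 − 5.22) / -0.5 = 3.43 s
v² = v₀² + 2aΔx → Δx = (3.5² − 5.22²)/(2·-0.5) = 14.9 m

Phase 3 (accelerating): v₀ = 3.50 m/s, a = 2.1 m/s².
v = v₀ + at = 3.50 + (2.1)(7.5) = 19.2 m/s
Δx = v₀t + ½at² = 3.50·7.5 + 0.5·2.1·7.5² = 85.3 m
Final speed = 19.2 m/s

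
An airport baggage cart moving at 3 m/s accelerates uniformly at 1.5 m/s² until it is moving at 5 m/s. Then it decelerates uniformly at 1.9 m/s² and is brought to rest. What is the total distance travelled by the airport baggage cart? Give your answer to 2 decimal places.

11.91 m

Phase 1 (accelerating): v₀ = 3.00 m/s, a = 1.5 m/s².
v = v₀ + at → t = (5 − 3.00) / 1.5 = 1.33 s
v² = v₀² + 2aΔx → Δx = (5² − 3.00²)/(2·1.5) = 5.33 m

Phase 2 (decelerating): v₀ = 5.00 m/s, a = -1.9 m/s².
v = v₀ + at → t = (0 − 5.00) / -1.9 = 2.63 s
v² = v₀² + 2aΔx → Δx = (0² − 5.00²)/(2·-1.9) = 6.58 m
Total distance = 5.33 + 6.58 = 11.9 m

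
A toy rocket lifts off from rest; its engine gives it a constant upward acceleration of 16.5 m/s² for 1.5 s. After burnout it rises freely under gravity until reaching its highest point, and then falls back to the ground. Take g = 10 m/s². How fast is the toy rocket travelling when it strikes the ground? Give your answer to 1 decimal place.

Phase 1 (powered ascent): v₀ = 0 m/s, a = 16.5 m/s².
v = v₀ + at = 0 + (16.5)(1.5) = 24.8 m/s
Δx = v₀t + ½at² = 0·1.5 + 0.5·16.5·1.5² = 18.6 m

Phase 2 (coasting upward): v₀ = 24.8 m/s, a = -10 m/s².
v = v₀ + at → t = (0 − 24.8) / -10 = 2.48 s
v² = v₀² + 2aΔx → Δx = (0² − 24.8²)/(2·-10) = 30.6 m

Phase 3 (free fall): v₀ = 0 m/s, a = -10 m/s².
Falls 49.2 m from rest: t = √(2·49.2/10) = 3.14 s; v = g·t = 31.4 m/s.
Impact speed = 31.4 m/s

31.4 m/s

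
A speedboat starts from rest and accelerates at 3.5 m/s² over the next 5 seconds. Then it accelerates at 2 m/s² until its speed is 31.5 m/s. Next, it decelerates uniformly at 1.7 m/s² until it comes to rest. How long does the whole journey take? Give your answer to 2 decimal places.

Phase 1 (accelerating): v₀ = 0 m/s, a = 3.5 m/s².
v = v₀ + at = 0 + (3.5)(5) = 17.5 m/s
Δx = v₀t + ½at² = 0·5 + 0.5·3.5·5² = 43.8 m

Phase 2 (accelerating): v₀ = 17.5 m/s, a = 2 m/s².
v = v₀ + at → t = (31.5 − 17.5) / 2 = 7.00 s
v² = v₀² + 2aΔx → Δx = (31.5² − 17.5²)/(2·2) = 172 m

Phase 3 (decelerating): v₀ = 31.5 m/s, a = -1.7 m/s².
v = v₀ + at → t = (0 − 31.5) / -1.7 = 18.5 s
v² = v₀² + 2aΔx → Δx = (0² − 31.5²)/(2·-1.7) = 292 m
Total time = 5.00 + 7.00 + 18.5 = 30.5 s

30.53 s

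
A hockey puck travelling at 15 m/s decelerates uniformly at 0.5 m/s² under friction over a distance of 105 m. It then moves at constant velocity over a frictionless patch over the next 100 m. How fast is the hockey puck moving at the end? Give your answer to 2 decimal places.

10.95 m/s

Phase 1 (decelerating): v₀ = 15.0 m/s, a = -0.5 m/s².
v² = v₀² + 2aΔx = 15.0² + 2·-0.5·105 = 120 → v = 11.0 m/s
t = (v − v₀)/a = (11.0 − 15.0)/-0.5 = 8.09 s

Phase 2 (constant speed): v₀ = 11.0 m/s, a = 0 m/s².
Constant speed: t = d/v = 100/11.0 = 9.13 s
Final speed = 11.0 m/s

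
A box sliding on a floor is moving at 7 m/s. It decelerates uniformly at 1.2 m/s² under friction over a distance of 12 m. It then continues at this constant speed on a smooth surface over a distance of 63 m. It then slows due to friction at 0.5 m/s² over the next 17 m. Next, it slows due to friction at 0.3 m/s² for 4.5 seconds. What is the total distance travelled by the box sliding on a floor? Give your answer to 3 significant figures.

97.0 m

Phase 1 (decelerating): v₀ = 7.00 m/s, a = -1.2 m/s².
v² = v₀² + 2aΔx = 7.00² + 2·-1.2·12 = 20.2 → v = 4.49 m/s
t = (v − v₀)/a = (4.49 − 7.00)/-1.2 = 2.09 s

Phase 2 (constant speed): v₀ = 4.49 m/s, a = 0 m/s².
Constant speed: t = d/v = 63/4.49 = 14.0 s

Phase 3 (decelerating): v₀ = 4.49 m/s, a = -0.5 m/s².
v² = v₀² + 2aΔx = 4.49² + 2·-0.5·17 = 3.20 → v = 1.79 m/s
t = (v − v₀)/a = (1.79 − 4.49)/-0.5 = 5.41 s

Phase 4 (decelerating): v₀ = 1.79 m/s, a = -0.3 m/s².
v = v₀ + at = 1.79 + (-0.3)(4.5) = 0.439 m/s
Δx = v₀t + ½at² = 1.79·4.5 + 0.5·-0.3·4.5² = 5.01 m
Total distance = 12.0 + 63.0 + 17.0 + 5.01 = 97.0 m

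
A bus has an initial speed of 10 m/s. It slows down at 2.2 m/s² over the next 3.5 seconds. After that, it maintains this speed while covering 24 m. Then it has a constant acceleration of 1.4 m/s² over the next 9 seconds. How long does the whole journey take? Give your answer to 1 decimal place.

22.9 s

Phase 1 (decelerating): v₀ = 10.0 m/s, a = -2.2 m/s².
v = v₀ + at = 10.0 + (-2.2)(3.5) = 2.30 m/s
Δx = v₀t + ½at² = 10.0·3.5 + 0.5·-2.2·3.5² = 21.5 m

Phase 2 (constant speed): v₀ = 2.30 m/s, a = 0 m/s².
Constant speed: t = d/v = 24/2.30 = 10.4 s

Phase 3 (accelerating): v₀ = 2.30 m/s, a = 1.4 m/s².
v = v₀ + at = 2.30 + (1.4)(9) = 14.9 m/s
Δx = v₀t + ½at² = 2.30·9 + 0.5·1.4·9² = 77.4 m
Total time = 3.50 + 10.4 + 9.00 = 22.9 s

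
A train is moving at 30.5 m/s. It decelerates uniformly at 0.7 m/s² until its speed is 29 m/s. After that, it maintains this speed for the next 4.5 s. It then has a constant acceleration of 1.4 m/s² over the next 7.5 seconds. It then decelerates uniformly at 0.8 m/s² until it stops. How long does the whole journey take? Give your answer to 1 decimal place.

Phase 1 (decelerating): v₀ = 30.5 m/s, a = -0.7 m/s².
v = v₀ + at → t = (29 − 30.5) / -0.7 = 2.14 s
v² = v₀² + 2aΔx → Δx = (29² − 30.5²)/(2·-0.7) = 63.8 m

Phase 2 (constant speed): v₀ = 29.0 m/s, a = 0 m/s².
v = v₀ + at = 29.0 + (0)(4.5) = 29.0 m/s
Δx = v₀t + ½at² = 29.0·4.5 + 0.5·0·4.5² = 130 m

Phase 3 (accelerating): v₀ = 29.0 m/s, a = 1.4 m/s².
v = v₀ + at = 29.0 + (1.4)(7.5) = 39.5 m/s
Δx = v₀t + ½at² = 29.0·7.5 + 0.5·1.4·7.5² = 257 m

Phase 4 (decelerating): v₀ = 39.5 m/s, a = -0.8 m/s².
v = v₀ + at → t = (0 − 39.5) / -0.8 = 49.4 s
v² = v₀² + 2aΔx → Δx = (0² − 39.5²)/(2·-0.8) = 975 m
Total time = 2.14 + 4.50 + 7.50 + 49.4 = 63.5 s

63.5 s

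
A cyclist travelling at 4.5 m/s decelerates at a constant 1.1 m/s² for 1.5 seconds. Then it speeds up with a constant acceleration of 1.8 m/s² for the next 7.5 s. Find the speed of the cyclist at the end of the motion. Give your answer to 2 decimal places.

16.35 m/s

Phase 1 (decelerating): v₀ = 4.50 m/s, a = -1.1 m/s².
v = v₀ + at = 4.50 + (-1.1)(1.5) = 2.85 m/s
Δx = v₀t + ½at² = 4.50·1.5 + 0.5·-1.1·1.5² = 5.51 m

Phase 2 (accelerating): v₀ = 2.85 m/s, a = 1.8 m/s².
v = v₀ + at = 2.85 + (1.8)(7.5) = 16.4 m/s
Δx = v₀t + ½at² = 2.85·7.5 + 0.5·1.8·7.5² = 72.0 m
Final speed = 16.4 m/s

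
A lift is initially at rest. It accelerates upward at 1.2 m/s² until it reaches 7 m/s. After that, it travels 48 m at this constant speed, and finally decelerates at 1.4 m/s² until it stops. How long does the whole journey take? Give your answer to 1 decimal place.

Phase 1 (accelerating): v₀ = 0 m/s, a = 1.2 m/s².
v = v₀ + at → t = (7 − 0) / 1.2 = 5.83 s
v² = v₀² + 2aΔx → Δx = (7² − 0²)/(2·1.2) = 20.4 m

Phase 2 (constant speed): v₀ = 7.00 m/s, a = 0 m/s².
Constant speed: t = d/v = 48/7.00 = 6.86 s

Phase 3 (decelerating): v₀ = 7.00 m/s, a = -1.4 m/s².
v = v₀ + at → t = (0 − 7.00) / -1.4 = 5.00 s
v² = v₀² + 2aΔx → Δx = (0² − 7.00²)/(2·-1.4) = 17.5 m
Total time = 5.83 + 6.86 + 5.00 = 17.7 s

17.7 s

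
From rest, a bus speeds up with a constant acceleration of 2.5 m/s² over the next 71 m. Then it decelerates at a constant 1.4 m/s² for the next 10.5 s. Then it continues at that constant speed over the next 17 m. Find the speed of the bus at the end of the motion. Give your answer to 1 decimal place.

Phase 1 (accelerating): v₀ = 0 m/s, a = 2.5 m/s².
v² = v₀² + 2aΔx = 0² + 2·2.5·71 = 355 → v = 18.8 m/s
t = (v − v₀)/a = (18.8 − 0)/2.5 = 7.54 s

Phase 2 (decelerating): v₀ = 18.8 m/s, a = -1.4 m/s².
v = v₀ + at = 18.8 + (-1.4)(10.5) = 4.14 m/s
Δx = v₀t + ½at² = 18.8·10.5 + 0.5·-1.4·10.5² = 121 m

Phase 3 (constant speed): v₀ = 4.14 m/s, a = 0 m/s².
Constant speed: t = d/v = 17/4.14 = 4.10 s
Final speed = 4.14 m/s

4.1 m/s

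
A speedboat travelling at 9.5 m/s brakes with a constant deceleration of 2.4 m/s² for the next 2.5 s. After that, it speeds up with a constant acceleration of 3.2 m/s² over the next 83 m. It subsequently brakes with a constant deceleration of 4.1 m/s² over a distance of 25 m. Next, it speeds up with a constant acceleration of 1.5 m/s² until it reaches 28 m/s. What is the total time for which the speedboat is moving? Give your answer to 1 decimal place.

Phase 1 (decelerating): v₀ = 9.50 m/s, a = -2.4 m/s².
v = v₀ + at = 9.50 + (-2.4)(2.5) = 3.50 m/s
Δx = v₀t + ½at² = 9.50·2.5 + 0.5·-2.4·2.5² = 16.2 m

Phase 2 (accelerating): v₀ = 3.50 m/s, a = 3.2 m/s².
v² = v₀² + 2aΔx = 3.50² + 2·3.2·83 = 543 → v = 23.3 m/s
t = (v − v₀)/a = (23.3 − 3.50)/3.2 = 6.19 s

Phase 3 (decelerating): v₀ = 23.3 m/s, a = -4.1 m/s².
v² = v₀² + 2aΔx = 23.3² + 2·-4.1·25 = 338 → v = 18.4 m/s
t = (v − v₀)/a = (18.4 − 23.3)/-4.1 = 1.20 s

Phase 4 (accelerating): v₀ = 18.4 m/s, a = 1.5 m/s².
v = v₀ + at → t = (28 − 18.4) / 1.5 = 6.40 s
v² = v₀² + 2aΔx → Δx = (28² − 18.4²)/(2·1.5) = 149 m
Total time = 2.50 + 6.19 + 1.20 + 6.40 = 16.3 s

16.3 s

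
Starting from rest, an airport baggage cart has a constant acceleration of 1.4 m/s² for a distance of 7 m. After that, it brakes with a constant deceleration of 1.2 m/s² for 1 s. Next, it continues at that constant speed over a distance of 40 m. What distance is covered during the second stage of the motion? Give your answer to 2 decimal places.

3.83 m

Phase 1 (accelerating): v₀ = 0 m/s, a = 1.4 m/s².
v² = v₀² + 2aΔx = 0² + 2·1.4·7 = 19.6 → v = 4.43 m/s
t = (v − v₀)/a = (4.43 − 0)/1.4 = 3.16 s

Phase 2 (decelerating): v₀ = 4.43 m/s, a = -1.2 m/s².
v = v₀ + at = 4.43 + (-1.2)(1) = 3.23 m/s
Δx = v₀t + ½at² = 4.43·1 + 0.5·-1.2·1² = 3.83 m
Distance in phase 2 = 3.83 m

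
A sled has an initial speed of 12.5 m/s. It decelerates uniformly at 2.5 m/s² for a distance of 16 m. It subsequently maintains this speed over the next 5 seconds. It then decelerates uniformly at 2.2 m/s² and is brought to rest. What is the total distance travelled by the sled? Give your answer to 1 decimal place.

Phase 1 (decelerating): v₀ = 12.5 m/s, a = -2.5 m/s².
v² = v₀² + 2aΔx = 12.5² + 2·-2.5·16 = 76.2 → v = 8.73 m/s
t = (v − v₀)/a = (8.73 − 12.5)/-2.5 = 1.51 s

Phase 2 (constant speed): v₀ = 8.73 m/s, a = 0 m/s².
v = v₀ + at = 8.73 + (0)(5) = 8.73 m/s
Δx = v₀t + ½at² = 8.73·5 + 0.5·0·5² = 43.7 m

Phase 3 (decelerating): v₀ = 8.73 m/s, a = -2.2 m/s².
v = v₀ + at → t = (0 − 8.73) / -2.2 = 3.97 s
v² = v₀² + 2aΔx → Δx = (0² − 8.73²)/(2·-2.2) = 17.3 m
Total distance = 16.0 + 43.7 + 17.3 = 77.0 m

77.0 m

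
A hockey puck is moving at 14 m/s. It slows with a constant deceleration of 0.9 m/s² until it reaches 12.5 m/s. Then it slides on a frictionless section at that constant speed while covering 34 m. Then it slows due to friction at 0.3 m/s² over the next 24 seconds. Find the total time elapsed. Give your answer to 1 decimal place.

Phase 1 (decelerating): v₀ = 14.0 m/s, a = -0.9 m/s².
v = v₀ + at → t = (12.5 − 14.0) / -0.9 = 1.67 s
v² = v₀² + 2aΔx → Δx = (12.5² − 14.0²)/(2·-0.9) = 22.1 m

Phase 2 (constant speed): v₀ = 12.5 m/s, a = 0 m/s².
Constant speed: t = d/v = 34/12.5 = 2.72 s

Phase 3 (decelerating): v₀ = 12.5 m/s, a = -0.3 m/s².
v = v₀ + at = 12.5 + (-0.3)(24) = 5.30 m/s
Δx = v₀t + ½at² = 12.5·24 + 0.5·-0.3·24² = 214 m
Total time = 1.67 + 2.72 + 24.0 = 28.4 s

28.4 s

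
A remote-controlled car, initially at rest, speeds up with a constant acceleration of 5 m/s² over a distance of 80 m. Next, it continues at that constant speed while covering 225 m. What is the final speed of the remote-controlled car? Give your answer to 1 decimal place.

Phase 1 (accelerating): v₀ = 0 m/s, a = 5 m/s².
v² = v₀² + 2aΔx = 0² + 2·5·80 = 800 → v = 28.3 m/s
t = (v − v₀)/a = (28.3 − 0)/5 = 5.66 s

Phase 2 (constant speed): v₀ = 28.3 m/s, a = 0 m/s².
Constant speed: t = d/v = 225/28.3 = 7.95 s
Final speed = 28.3 m/s

28.3 m/s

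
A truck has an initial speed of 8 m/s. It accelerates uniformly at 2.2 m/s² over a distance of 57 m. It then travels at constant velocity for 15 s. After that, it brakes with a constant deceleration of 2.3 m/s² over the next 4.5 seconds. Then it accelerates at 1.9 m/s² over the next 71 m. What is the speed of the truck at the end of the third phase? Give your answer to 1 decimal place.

Phase 1 (accelerating): v₀ = 8.00 m/s, a = 2.2 m/s².
v² = v₀² + 2aΔx = 8.00² + 2·2.2·57 = 315 → v = 17.7 m/s
t = (v − v₀)/a = (17.7 − 8.00)/2.2 = 4.43 s

Phase 2 (constant speed): v₀ = 17.7 m/s, a = 0 m/s².
v = v₀ + at = 17.7 + (0)(15) = 17.7 m/s
Δx = v₀t + ½at² = 17.7·15 + 0.5·0·15² = 266 m

Phase 3 (decelerating): v₀ = 17.7 m/s, a = -2.3 m/s².
v = v₀ + at = 17.7 + (-2.3)(4.5) = 7.39 m/s
Δx = v₀t + ½at² = 17.7·4.5 + 0.5·-2.3·4.5² = 56.6 m
Speed at end of phase 3 = 7.39 m/s

7.4 m/s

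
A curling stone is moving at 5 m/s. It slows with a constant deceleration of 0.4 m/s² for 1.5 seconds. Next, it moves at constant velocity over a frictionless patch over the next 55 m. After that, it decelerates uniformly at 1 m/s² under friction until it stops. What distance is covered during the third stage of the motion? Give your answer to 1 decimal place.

9.7 m

Phase 1 (decelerating): v₀ = 5.00 m/s, a = -0.4 m/s².
v = v₀ + at = 5.00 + (-0.4)(1.5) = 4.40 m/s
Δx = v₀t + ½at² = 5.00·1.5 + 0.5·-0.4·1.5² = 7.05 m

Phase 2 (constant speed): v₀ = 4.40 m/s, a = 0 m/s².
Constant speed: t = d/v = 55/4.40 = 12.5 s

Phase 3 (decelerating): v₀ = 4.40 m/s, a = -1 m/s².
v = v₀ + at → t = (0 − 4.40) / -1 = 4.40 s
v² = v₀² + 2aΔx → Δx = (0² − 4.40²)/(2·-1) = 9.68 m
Distance in phase 3 = 9.68 m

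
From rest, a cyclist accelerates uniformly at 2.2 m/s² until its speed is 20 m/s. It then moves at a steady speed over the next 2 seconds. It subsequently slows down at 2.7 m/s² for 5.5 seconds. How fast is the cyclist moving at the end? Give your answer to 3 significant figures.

Phase 1 (accelerating): v₀ = 0 m/s, a = 2.2 m/s².
v = v₀ + at → t = (20 − 0) / 2.2 = 9.09 s
v² = v₀² + 2aΔx → Δx = (20² − 0²)/(2·2.2) = 90.9 m

Phase 2 (constant speed): v₀ = 20.0 m/s, a = 0 m/s².
v = v₀ + at = 20.0 + (0)(2) = 20.0 m/s
Δx = v₀t + ½at² = 20.0·2 + 0.5·0·2² = 40.0 m

Phase 3 (decelerating): v₀ = 20.0 m/s, a = -2.7 m/s².
v = v₀ + at = 20.0 + (-2.7)(5.5) = 5.15 m/s
Δx = v₀t + ½at² = 20.0·5.5 + 0.5·-2.7·5.5² = 69.2 m
Final speed = 5.15 m/s

5.15 m/s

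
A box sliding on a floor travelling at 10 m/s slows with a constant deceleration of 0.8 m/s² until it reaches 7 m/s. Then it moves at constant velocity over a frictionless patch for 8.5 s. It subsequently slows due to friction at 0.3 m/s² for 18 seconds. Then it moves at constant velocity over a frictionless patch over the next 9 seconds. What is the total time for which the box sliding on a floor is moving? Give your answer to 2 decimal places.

Phase 1 (decelerating): v₀ = 10.0 m/s, a = -0.8 m/s².
v = v₀ + at → t = (7 − 10.0) / -0.8 = 3.75 s
v² = v₀² + 2aΔx → Δx = (7² − 10.0²)/(2·-0.8) = 31.9 m

Phase 2 (constant speed): v₀ = 7.00 m/s, a = 0 m/s².
v = v₀ + at = 7.00 + (0)(8.5) = 7.00 m/s
Δx = v₀t + ½at² = 7.00·8.5 + 0.5·0·8.5² = 59.5 m

Phase 3 (decelerating): v₀ = 7.00 m/s, a = -0.3 m/s².
v = v₀ + at = 7.00 + (-0.3)(18) = 1.60 m/s
Δx = v₀t + ½at² = 7.00·18 + 0.5·-0.3·18² = 77.4 m

Phase 4 (constant speed): v₀ = 1.60 m/s, a = 0 m/s².
v = v₀ + at = 1.60 + (0)(9) = 1.60 m/s
Δx = v₀t + ½at² = 1.60·9 + 0.5·0·9² = 14.4 m
Total time = 3.75 + 8.50 + 18.0 + 9.00 = 39.2 s

39.25 s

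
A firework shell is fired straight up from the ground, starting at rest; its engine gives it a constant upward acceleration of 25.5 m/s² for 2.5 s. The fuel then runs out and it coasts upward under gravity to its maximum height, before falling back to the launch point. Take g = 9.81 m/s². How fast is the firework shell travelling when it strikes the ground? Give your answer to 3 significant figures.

75.0 m/s

Phase 1 (powered ascent): v₀ = 0 m/s, a = 25.5 m/s².
v = v₀ + at = 0 + (25.5)(2.5) = 63.8 m/s
Δx = v₀t + ½at² = 0·2.5 + 0.5·25.5·2.5² = 79.7 m

Phase 2 (coasting upward): v₀ = 63.8 m/s, a = -9.81 m/s².
v = v₀ + at → t = (0 − 63.8) / -9.81 = 6.50 s
v² = v₀² + 2aΔx → Δx = (0² − 63.8²)/(2·-9.81) = 207 m

Phase 3 (free fall): v₀ = 0 m/s, a = -9.81 m/s².
Falls 287 m from rest: t = √(2·287/9.81) = 7.65 s; v = g·t = 75.0 m/s.
Impact speed = 75.0 m/s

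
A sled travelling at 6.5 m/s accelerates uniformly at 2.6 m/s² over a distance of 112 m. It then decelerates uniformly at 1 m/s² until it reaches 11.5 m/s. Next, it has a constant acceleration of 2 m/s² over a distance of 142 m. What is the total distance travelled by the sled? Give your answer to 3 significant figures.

Phase 1 (accelerating): v₀ = 6.50 m/s, a = 2.6 m/s².
v² = v₀² + 2aΔx = 6.50² + 2·2.6·112 = 625 → v = 25.0 m/s
t = (v − v₀)/a = (25.0 − 6.50)/2.6 = 7.11 s

Phase 2 (decelerating): v₀ = 25.0 m/s, a = -1 m/s².
v = v₀ + at → t = (11.5 − 25.0) / -1 = 13.5 s
v² = v₀² + 2aΔx → Δx = (11.5² − 25.0²)/(2·-1) = 246 m

Phase 3 (accelerating): v₀ = 11.5 m/s, a = 2 m/s².
v² = v₀² + 2aΔx = 11.5² + 2·2·142 = 700 → v = 26.5 m/s
t = (v − v₀)/a = (26.5 − 11.5)/2 = 7.48 s
Total distance = 112 + 246 + 142 = 500 m

500 m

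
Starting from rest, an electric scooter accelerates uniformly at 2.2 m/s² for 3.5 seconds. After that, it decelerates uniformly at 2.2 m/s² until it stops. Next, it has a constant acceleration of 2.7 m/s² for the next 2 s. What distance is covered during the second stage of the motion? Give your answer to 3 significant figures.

13.5 m

Phase 1 (accelerating): v₀ = 0 m/s, a = 2.2 m/s².
v = v₀ + at = 0 + (2.2)(3.5) = 7.70 m/s
Δx = v₀t + ½at² = 0·3.5 + 0.5·2.2·3.5² = 13.5 m

Phase 2 (decelerating): v₀ = 7.70 m/s, a = -2.2 m/s².
v = v₀ + at → t = (0 − 7.70) / -2.2 = 3.50 s
v² = v₀² + 2aΔx → Δx = (0² − 7.70²)/(2·-2.2) = 13.5 m
Distance in phase 2 = 13.5 m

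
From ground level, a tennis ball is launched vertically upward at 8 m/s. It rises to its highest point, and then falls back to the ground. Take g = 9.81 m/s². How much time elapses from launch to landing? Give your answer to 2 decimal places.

Phase 1 (rising): v₀ = 8.00 m/s, a = -9.81 m/s².
v = v₀ + at → t = (0 − 8.00) / -9.81 = 0.815 s
v² = v₀² + 2aΔx → Δx = (0² − 8.00²)/(2·-9.81) = 3.26 m

Phase 2 (falling): v₀ = 0 m/s, a = -9.81 m/s².
Falls 3.26 m from rest: t = √(2·3.26/9.81) = 0.815 s; v = g·t = 8.00 m/s.
Total time = 0.815 + 0.815 = 1.63 s

1.63 s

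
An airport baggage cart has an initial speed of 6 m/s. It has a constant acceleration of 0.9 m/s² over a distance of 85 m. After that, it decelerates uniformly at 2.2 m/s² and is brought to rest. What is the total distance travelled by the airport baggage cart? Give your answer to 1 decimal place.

128.0 m

Phase 1 (accelerating): v₀ = 6.00 m/s, a = 0.9 m/s².
v² = v₀² + 2aΔx = 6.00² + 2·0.9·85 = 189 → v = 13.7 m/s
t = (v − v₀)/a = (13.7 − 6.00)/0.9 = 8.61 s

Phase 2 (decelerating): v₀ = 13.7 m/s, a = -2.2 m/s².
v = v₀ + at → t = (0 − 13.7) / -2.2 = 6.25 s
v² = v₀² + 2aΔx → Δx = (0² − 13.7²)/(2·-2.2) = 43.0 m
Total distance = 85.0 + 43.0 = 128 m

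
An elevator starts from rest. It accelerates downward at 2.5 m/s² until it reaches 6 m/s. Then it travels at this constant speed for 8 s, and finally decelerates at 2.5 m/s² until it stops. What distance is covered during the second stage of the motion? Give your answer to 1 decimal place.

Phase 1 (accelerating): v₀ = 0 m/s, a = 2.5 m/s².
v = v₀ + at → t = (6 − 0) / 2.5 = 2.40 s
v² = v₀² + 2aΔx → Δx = (6² − 0²)/(2·2.5) = 7.20 m

Phase 2 (constant speed): v₀ = 6.00 m/s, a = 0 m/s².
v = v₀ + at = 6.00 + (0)(8) = 6.00 m/s
Δx = v₀t + ½at² = 6.00·8 + 0.5·0·8² = 48.0 m
Distance in phase 2 = 48.0 m

48.0 m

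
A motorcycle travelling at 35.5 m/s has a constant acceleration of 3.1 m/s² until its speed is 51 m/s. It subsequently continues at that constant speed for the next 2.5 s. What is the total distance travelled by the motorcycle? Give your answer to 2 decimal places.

343.75 m

Phase 1 (accelerating): v₀ = 35.5 m/s, a = 3.1 m/s².
v = v₀ + at → t = (51 − 35.5) / 3.1 = 5.00 s
v² = v₀² + 2aΔx → Δx = (51² − 35.5²)/(2·3.1) = 216 m

Phase 2 (constant speed): v₀ = 51.0 m/s, a = 0 m/s².
v = v₀ + at = 51.0 + (0)(2.5) = 51.0 m/s
Δx = v₀t + ½at² = 51.0·2.5 + 0.5·0·2.5² = 128 m
Total distance = 216 + 128 = 344 m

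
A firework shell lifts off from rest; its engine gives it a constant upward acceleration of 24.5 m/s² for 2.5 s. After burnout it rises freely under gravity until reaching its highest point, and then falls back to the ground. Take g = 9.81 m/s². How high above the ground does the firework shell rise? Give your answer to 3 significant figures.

268 m

Phase 1 (powered ascent): v₀ = 0 m/s, a = 24.5 m/s².
v = v₀ + at = 0 + (24.5)(2.5) = 61.2 m/s
Δx = v₀t + ½at² = 0·2.5 + 0.5·24.5·2.5² = 76.6 m

Phase 2 (coasting upward): v₀ = 61.2 m/s, a = -9.81 m/s².
v = v₀ + at → t = (0 − 61.2) / -9.81 = 6.24 s
v² = v₀² + 2aΔx → Δx = (0² − 61.2²)/(2·-9.81) = 191 m
Maximum height = 76.6 + 191 = 268 m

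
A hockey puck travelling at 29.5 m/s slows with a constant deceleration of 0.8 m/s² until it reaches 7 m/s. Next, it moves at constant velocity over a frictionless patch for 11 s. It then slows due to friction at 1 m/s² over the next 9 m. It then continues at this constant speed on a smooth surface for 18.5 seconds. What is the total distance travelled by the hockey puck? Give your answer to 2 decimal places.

702.28 m

Phase 1 (decelerating): v₀ = 29.5 m/s, a = -0.8 m/s².
v = v₀ + at → t = (7 − 29.5) / -0.8 = 28.1 s
v² = v₀² + 2aΔx → Δx = (7² − 29.5²)/(2·-0.8) = 513 m

Phase 2 (constant speed): v₀ = 7.00 m/s, a = 0 m/s².
v = v₀ + at = 7.00 + (0)(11) = 7.00 m/s
Δx = v₀t + ½at² = 7.00·11 + 0.5·0·11² = 77.0 m

Phase 3 (decelerating): v₀ = 7.00 m/s, a = -1 m/s².
v² = v₀² + 2aΔx = 7.00² + 2·-1·9 = 31.0 → v = 5.57 m/s
t = (v − v₀)/a = (5.57 − 7.00)/-1 = 1.43 s

Phase 4 (constant speed): v₀ = 5.57 m/s, a = 0 m/s².
v = v₀ + at = 5.57 + (0)(18.5) = 5.57 m/s
Δx = v₀t + ½at² = 5.57·18.5 + 0.5·0·18.5² = 103 m
Total distance = 513 + 77.0 + 9.00 + 103 = 702 m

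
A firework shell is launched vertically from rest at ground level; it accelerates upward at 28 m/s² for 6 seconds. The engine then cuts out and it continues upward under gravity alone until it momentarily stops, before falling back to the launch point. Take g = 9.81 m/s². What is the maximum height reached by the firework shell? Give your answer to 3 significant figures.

1940 m

Phase 1 (powered ascent): v₀ = 0 m/s, a = 28 m/s².
v = v₀ + at = 0 + (28)(6) = 168 m/s
Δx = v₀t + ½at² = 0·6 + 0.5·28·6² = 504 m

Phase 2 (coasting upward): v₀ = 168 m/s, a = -9.81 m/s².
v = v₀ + at → t = (0 − 168) / -9.81 = 17.1 s
v² = v₀² + 2aΔx → Δx = (0² − 168²)/(2·-9.81) = 1440 m
Maximum height = 504 + 1440 = 1940 m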